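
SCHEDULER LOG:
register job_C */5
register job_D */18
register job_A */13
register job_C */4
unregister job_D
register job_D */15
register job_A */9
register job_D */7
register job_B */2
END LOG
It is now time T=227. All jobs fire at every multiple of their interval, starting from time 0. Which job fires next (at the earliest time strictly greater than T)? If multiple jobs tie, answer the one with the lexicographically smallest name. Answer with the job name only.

Op 1: register job_C */5 -> active={job_C:*/5}
Op 2: register job_D */18 -> active={job_C:*/5, job_D:*/18}
Op 3: register job_A */13 -> active={job_A:*/13, job_C:*/5, job_D:*/18}
Op 4: register job_C */4 -> active={job_A:*/13, job_C:*/4, job_D:*/18}
Op 5: unregister job_D -> active={job_A:*/13, job_C:*/4}
Op 6: register job_D */15 -> active={job_A:*/13, job_C:*/4, job_D:*/15}
Op 7: register job_A */9 -> active={job_A:*/9, job_C:*/4, job_D:*/15}
Op 8: register job_D */7 -> active={job_A:*/9, job_C:*/4, job_D:*/7}
Op 9: register job_B */2 -> active={job_A:*/9, job_B:*/2, job_C:*/4, job_D:*/7}
  job_A: interval 9, next fire after T=227 is 234
  job_B: interval 2, next fire after T=227 is 228
  job_C: interval 4, next fire after T=227 is 228
  job_D: interval 7, next fire after T=227 is 231
Earliest = 228, winner (lex tiebreak) = job_B

Answer: job_B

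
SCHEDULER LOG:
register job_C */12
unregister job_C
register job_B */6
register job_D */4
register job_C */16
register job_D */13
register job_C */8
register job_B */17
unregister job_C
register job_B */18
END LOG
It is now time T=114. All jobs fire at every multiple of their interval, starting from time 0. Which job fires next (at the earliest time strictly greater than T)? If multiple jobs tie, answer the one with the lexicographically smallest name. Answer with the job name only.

Answer: job_D

Derivation:
Op 1: register job_C */12 -> active={job_C:*/12}
Op 2: unregister job_C -> active={}
Op 3: register job_B */6 -> active={job_B:*/6}
Op 4: register job_D */4 -> active={job_B:*/6, job_D:*/4}
Op 5: register job_C */16 -> active={job_B:*/6, job_C:*/16, job_D:*/4}
Op 6: register job_D */13 -> active={job_B:*/6, job_C:*/16, job_D:*/13}
Op 7: register job_C */8 -> active={job_B:*/6, job_C:*/8, job_D:*/13}
Op 8: register job_B */17 -> active={job_B:*/17, job_C:*/8, job_D:*/13}
Op 9: unregister job_C -> active={job_B:*/17, job_D:*/13}
Op 10: register job_B */18 -> active={job_B:*/18, job_D:*/13}
  job_B: interval 18, next fire after T=114 is 126
  job_D: interval 13, next fire after T=114 is 117
Earliest = 117, winner (lex tiebreak) = job_D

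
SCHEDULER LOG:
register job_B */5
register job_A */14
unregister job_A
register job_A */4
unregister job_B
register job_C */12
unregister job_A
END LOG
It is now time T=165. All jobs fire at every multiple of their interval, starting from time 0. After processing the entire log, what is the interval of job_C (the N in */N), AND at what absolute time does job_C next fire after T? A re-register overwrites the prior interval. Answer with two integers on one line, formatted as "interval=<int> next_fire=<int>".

Answer: interval=12 next_fire=168

Derivation:
Op 1: register job_B */5 -> active={job_B:*/5}
Op 2: register job_A */14 -> active={job_A:*/14, job_B:*/5}
Op 3: unregister job_A -> active={job_B:*/5}
Op 4: register job_A */4 -> active={job_A:*/4, job_B:*/5}
Op 5: unregister job_B -> active={job_A:*/4}
Op 6: register job_C */12 -> active={job_A:*/4, job_C:*/12}
Op 7: unregister job_A -> active={job_C:*/12}
Final interval of job_C = 12
Next fire of job_C after T=165: (165//12+1)*12 = 168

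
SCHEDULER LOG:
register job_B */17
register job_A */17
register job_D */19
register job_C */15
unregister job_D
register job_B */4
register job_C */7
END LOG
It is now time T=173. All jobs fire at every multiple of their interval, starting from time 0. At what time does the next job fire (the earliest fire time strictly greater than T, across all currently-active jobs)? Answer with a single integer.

Answer: 175

Derivation:
Op 1: register job_B */17 -> active={job_B:*/17}
Op 2: register job_A */17 -> active={job_A:*/17, job_B:*/17}
Op 3: register job_D */19 -> active={job_A:*/17, job_B:*/17, job_D:*/19}
Op 4: register job_C */15 -> active={job_A:*/17, job_B:*/17, job_C:*/15, job_D:*/19}
Op 5: unregister job_D -> active={job_A:*/17, job_B:*/17, job_C:*/15}
Op 6: register job_B */4 -> active={job_A:*/17, job_B:*/4, job_C:*/15}
Op 7: register job_C */7 -> active={job_A:*/17, job_B:*/4, job_C:*/7}
  job_A: interval 17, next fire after T=173 is 187
  job_B: interval 4, next fire after T=173 is 176
  job_C: interval 7, next fire after T=173 is 175
Earliest fire time = 175 (job job_C)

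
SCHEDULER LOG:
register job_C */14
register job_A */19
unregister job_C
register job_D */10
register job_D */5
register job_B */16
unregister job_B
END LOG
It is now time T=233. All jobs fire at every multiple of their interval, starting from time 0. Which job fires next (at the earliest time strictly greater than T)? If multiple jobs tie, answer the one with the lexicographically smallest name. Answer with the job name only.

Answer: job_D

Derivation:
Op 1: register job_C */14 -> active={job_C:*/14}
Op 2: register job_A */19 -> active={job_A:*/19, job_C:*/14}
Op 3: unregister job_C -> active={job_A:*/19}
Op 4: register job_D */10 -> active={job_A:*/19, job_D:*/10}
Op 5: register job_D */5 -> active={job_A:*/19, job_D:*/5}
Op 6: register job_B */16 -> active={job_A:*/19, job_B:*/16, job_D:*/5}
Op 7: unregister job_B -> active={job_A:*/19, job_D:*/5}
  job_A: interval 19, next fire after T=233 is 247
  job_D: interval 5, next fire after T=233 is 235
Earliest = 235, winner (lex tiebreak) = job_D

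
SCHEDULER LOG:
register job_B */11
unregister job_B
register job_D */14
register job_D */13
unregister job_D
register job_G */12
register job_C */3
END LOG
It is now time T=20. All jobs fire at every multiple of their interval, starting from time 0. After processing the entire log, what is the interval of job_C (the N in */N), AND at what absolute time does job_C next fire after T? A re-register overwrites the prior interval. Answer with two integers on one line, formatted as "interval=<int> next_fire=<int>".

Answer: interval=3 next_fire=21

Derivation:
Op 1: register job_B */11 -> active={job_B:*/11}
Op 2: unregister job_B -> active={}
Op 3: register job_D */14 -> active={job_D:*/14}
Op 4: register job_D */13 -> active={job_D:*/13}
Op 5: unregister job_D -> active={}
Op 6: register job_G */12 -> active={job_G:*/12}
Op 7: register job_C */3 -> active={job_C:*/3, job_G:*/12}
Final interval of job_C = 3
Next fire of job_C after T=20: (20//3+1)*3 = 21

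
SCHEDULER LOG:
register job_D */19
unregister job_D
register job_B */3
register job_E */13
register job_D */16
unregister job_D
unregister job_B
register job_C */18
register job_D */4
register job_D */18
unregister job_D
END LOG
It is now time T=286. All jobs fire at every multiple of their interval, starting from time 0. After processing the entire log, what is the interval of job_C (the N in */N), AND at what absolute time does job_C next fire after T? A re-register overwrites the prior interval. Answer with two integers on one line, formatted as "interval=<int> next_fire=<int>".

Op 1: register job_D */19 -> active={job_D:*/19}
Op 2: unregister job_D -> active={}
Op 3: register job_B */3 -> active={job_B:*/3}
Op 4: register job_E */13 -> active={job_B:*/3, job_E:*/13}
Op 5: register job_D */16 -> active={job_B:*/3, job_D:*/16, job_E:*/13}
Op 6: unregister job_D -> active={job_B:*/3, job_E:*/13}
Op 7: unregister job_B -> active={job_E:*/13}
Op 8: register job_C */18 -> active={job_C:*/18, job_E:*/13}
Op 9: register job_D */4 -> active={job_C:*/18, job_D:*/4, job_E:*/13}
Op 10: register job_D */18 -> active={job_C:*/18, job_D:*/18, job_E:*/13}
Op 11: unregister job_D -> active={job_C:*/18, job_E:*/13}
Final interval of job_C = 18
Next fire of job_C after T=286: (286//18+1)*18 = 288

Answer: interval=18 next_fire=288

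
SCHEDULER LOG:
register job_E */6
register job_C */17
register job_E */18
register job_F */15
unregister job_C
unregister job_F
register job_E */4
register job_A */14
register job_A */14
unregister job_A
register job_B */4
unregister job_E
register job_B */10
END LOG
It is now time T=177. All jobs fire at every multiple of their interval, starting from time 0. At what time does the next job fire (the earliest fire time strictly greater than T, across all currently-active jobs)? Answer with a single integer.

Op 1: register job_E */6 -> active={job_E:*/6}
Op 2: register job_C */17 -> active={job_C:*/17, job_E:*/6}
Op 3: register job_E */18 -> active={job_C:*/17, job_E:*/18}
Op 4: register job_F */15 -> active={job_C:*/17, job_E:*/18, job_F:*/15}
Op 5: unregister job_C -> active={job_E:*/18, job_F:*/15}
Op 6: unregister job_F -> active={job_E:*/18}
Op 7: register job_E */4 -> active={job_E:*/4}
Op 8: register job_A */14 -> active={job_A:*/14, job_E:*/4}
Op 9: register job_A */14 -> active={job_A:*/14, job_E:*/4}
Op 10: unregister job_A -> active={job_E:*/4}
Op 11: register job_B */4 -> active={job_B:*/4, job_E:*/4}
Op 12: unregister job_E -> active={job_B:*/4}
Op 13: register job_B */10 -> active={job_B:*/10}
  job_B: interval 10, next fire after T=177 is 180
Earliest fire time = 180 (job job_B)

Answer: 180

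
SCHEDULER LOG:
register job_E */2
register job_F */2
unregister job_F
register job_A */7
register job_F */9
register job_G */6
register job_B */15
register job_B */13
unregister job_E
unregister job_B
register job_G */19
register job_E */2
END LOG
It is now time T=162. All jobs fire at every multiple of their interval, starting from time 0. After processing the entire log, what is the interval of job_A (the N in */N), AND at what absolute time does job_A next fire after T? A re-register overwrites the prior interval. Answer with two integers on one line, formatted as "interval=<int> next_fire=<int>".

Answer: interval=7 next_fire=168

Derivation:
Op 1: register job_E */2 -> active={job_E:*/2}
Op 2: register job_F */2 -> active={job_E:*/2, job_F:*/2}
Op 3: unregister job_F -> active={job_E:*/2}
Op 4: register job_A */7 -> active={job_A:*/7, job_E:*/2}
Op 5: register job_F */9 -> active={job_A:*/7, job_E:*/2, job_F:*/9}
Op 6: register job_G */6 -> active={job_A:*/7, job_E:*/2, job_F:*/9, job_G:*/6}
Op 7: register job_B */15 -> active={job_A:*/7, job_B:*/15, job_E:*/2, job_F:*/9, job_G:*/6}
Op 8: register job_B */13 -> active={job_A:*/7, job_B:*/13, job_E:*/2, job_F:*/9, job_G:*/6}
Op 9: unregister job_E -> active={job_A:*/7, job_B:*/13, job_F:*/9, job_G:*/6}
Op 10: unregister job_B -> active={job_A:*/7, job_F:*/9, job_G:*/6}
Op 11: register job_G */19 -> active={job_A:*/7, job_F:*/9, job_G:*/19}
Op 12: register job_E */2 -> active={job_A:*/7, job_E:*/2, job_F:*/9, job_G:*/19}
Final interval of job_A = 7
Next fire of job_A after T=162: (162//7+1)*7 = 168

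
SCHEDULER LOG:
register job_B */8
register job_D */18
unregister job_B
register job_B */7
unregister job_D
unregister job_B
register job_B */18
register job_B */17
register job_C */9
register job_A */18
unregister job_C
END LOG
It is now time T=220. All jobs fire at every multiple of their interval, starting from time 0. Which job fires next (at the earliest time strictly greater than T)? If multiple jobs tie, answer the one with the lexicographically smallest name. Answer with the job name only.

Op 1: register job_B */8 -> active={job_B:*/8}
Op 2: register job_D */18 -> active={job_B:*/8, job_D:*/18}
Op 3: unregister job_B -> active={job_D:*/18}
Op 4: register job_B */7 -> active={job_B:*/7, job_D:*/18}
Op 5: unregister job_D -> active={job_B:*/7}
Op 6: unregister job_B -> active={}
Op 7: register job_B */18 -> active={job_B:*/18}
Op 8: register job_B */17 -> active={job_B:*/17}
Op 9: register job_C */9 -> active={job_B:*/17, job_C:*/9}
Op 10: register job_A */18 -> active={job_A:*/18, job_B:*/17, job_C:*/9}
Op 11: unregister job_C -> active={job_A:*/18, job_B:*/17}
  job_A: interval 18, next fire after T=220 is 234
  job_B: interval 17, next fire after T=220 is 221
Earliest = 221, winner (lex tiebreak) = job_B

Answer: job_B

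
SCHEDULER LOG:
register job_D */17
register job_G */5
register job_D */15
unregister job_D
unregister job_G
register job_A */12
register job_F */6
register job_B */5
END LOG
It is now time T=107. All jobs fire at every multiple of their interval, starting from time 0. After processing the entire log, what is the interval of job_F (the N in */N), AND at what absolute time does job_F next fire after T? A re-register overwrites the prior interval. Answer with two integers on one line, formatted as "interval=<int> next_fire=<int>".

Answer: interval=6 next_fire=108

Derivation:
Op 1: register job_D */17 -> active={job_D:*/17}
Op 2: register job_G */5 -> active={job_D:*/17, job_G:*/5}
Op 3: register job_D */15 -> active={job_D:*/15, job_G:*/5}
Op 4: unregister job_D -> active={job_G:*/5}
Op 5: unregister job_G -> active={}
Op 6: register job_A */12 -> active={job_A:*/12}
Op 7: register job_F */6 -> active={job_A:*/12, job_F:*/6}
Op 8: register job_B */5 -> active={job_A:*/12, job_B:*/5, job_F:*/6}
Final interval of job_F = 6
Next fire of job_F after T=107: (107//6+1)*6 = 108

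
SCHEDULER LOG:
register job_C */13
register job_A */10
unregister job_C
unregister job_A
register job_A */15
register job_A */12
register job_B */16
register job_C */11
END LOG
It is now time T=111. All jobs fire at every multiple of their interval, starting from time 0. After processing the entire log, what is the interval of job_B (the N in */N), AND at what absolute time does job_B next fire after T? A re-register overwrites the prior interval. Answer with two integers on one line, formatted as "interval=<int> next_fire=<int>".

Op 1: register job_C */13 -> active={job_C:*/13}
Op 2: register job_A */10 -> active={job_A:*/10, job_C:*/13}
Op 3: unregister job_C -> active={job_A:*/10}
Op 4: unregister job_A -> active={}
Op 5: register job_A */15 -> active={job_A:*/15}
Op 6: register job_A */12 -> active={job_A:*/12}
Op 7: register job_B */16 -> active={job_A:*/12, job_B:*/16}
Op 8: register job_C */11 -> active={job_A:*/12, job_B:*/16, job_C:*/11}
Final interval of job_B = 16
Next fire of job_B after T=111: (111//16+1)*16 = 112

Answer: interval=16 next_fire=112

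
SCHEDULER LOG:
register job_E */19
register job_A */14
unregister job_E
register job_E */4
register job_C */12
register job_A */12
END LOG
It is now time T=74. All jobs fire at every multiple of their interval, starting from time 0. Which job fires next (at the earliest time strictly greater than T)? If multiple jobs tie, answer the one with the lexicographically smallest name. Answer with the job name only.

Op 1: register job_E */19 -> active={job_E:*/19}
Op 2: register job_A */14 -> active={job_A:*/14, job_E:*/19}
Op 3: unregister job_E -> active={job_A:*/14}
Op 4: register job_E */4 -> active={job_A:*/14, job_E:*/4}
Op 5: register job_C */12 -> active={job_A:*/14, job_C:*/12, job_E:*/4}
Op 6: register job_A */12 -> active={job_A:*/12, job_C:*/12, job_E:*/4}
  job_A: interval 12, next fire after T=74 is 84
  job_C: interval 12, next fire after T=74 is 84
  job_E: interval 4, next fire after T=74 is 76
Earliest = 76, winner (lex tiebreak) = job_E

Answer: job_E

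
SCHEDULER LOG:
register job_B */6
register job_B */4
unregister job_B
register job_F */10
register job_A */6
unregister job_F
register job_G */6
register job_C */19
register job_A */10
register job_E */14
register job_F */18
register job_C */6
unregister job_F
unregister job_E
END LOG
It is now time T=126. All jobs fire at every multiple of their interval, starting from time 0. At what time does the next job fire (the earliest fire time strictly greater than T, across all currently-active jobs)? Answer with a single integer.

Op 1: register job_B */6 -> active={job_B:*/6}
Op 2: register job_B */4 -> active={job_B:*/4}
Op 3: unregister job_B -> active={}
Op 4: register job_F */10 -> active={job_F:*/10}
Op 5: register job_A */6 -> active={job_A:*/6, job_F:*/10}
Op 6: unregister job_F -> active={job_A:*/6}
Op 7: register job_G */6 -> active={job_A:*/6, job_G:*/6}
Op 8: register job_C */19 -> active={job_A:*/6, job_C:*/19, job_G:*/6}
Op 9: register job_A */10 -> active={job_A:*/10, job_C:*/19, job_G:*/6}
Op 10: register job_E */14 -> active={job_A:*/10, job_C:*/19, job_E:*/14, job_G:*/6}
Op 11: register job_F */18 -> active={job_A:*/10, job_C:*/19, job_E:*/14, job_F:*/18, job_G:*/6}
Op 12: register job_C */6 -> active={job_A:*/10, job_C:*/6, job_E:*/14, job_F:*/18, job_G:*/6}
Op 13: unregister job_F -> active={job_A:*/10, job_C:*/6, job_E:*/14, job_G:*/6}
Op 14: unregister job_E -> active={job_A:*/10, job_C:*/6, job_G:*/6}
  job_A: interval 10, next fire after T=126 is 130
  job_C: interval 6, next fire after T=126 is 132
  job_G: interval 6, next fire after T=126 is 132
Earliest fire time = 130 (job job_A)

Answer: 130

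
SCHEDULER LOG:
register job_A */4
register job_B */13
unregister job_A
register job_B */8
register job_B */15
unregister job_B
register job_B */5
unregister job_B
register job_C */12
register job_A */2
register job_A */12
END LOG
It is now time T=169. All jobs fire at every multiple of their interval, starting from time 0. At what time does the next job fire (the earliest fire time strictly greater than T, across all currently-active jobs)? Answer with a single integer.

Answer: 180

Derivation:
Op 1: register job_A */4 -> active={job_A:*/4}
Op 2: register job_B */13 -> active={job_A:*/4, job_B:*/13}
Op 3: unregister job_A -> active={job_B:*/13}
Op 4: register job_B */8 -> active={job_B:*/8}
Op 5: register job_B */15 -> active={job_B:*/15}
Op 6: unregister job_B -> active={}
Op 7: register job_B */5 -> active={job_B:*/5}
Op 8: unregister job_B -> active={}
Op 9: register job_C */12 -> active={job_C:*/12}
Op 10: register job_A */2 -> active={job_A:*/2, job_C:*/12}
Op 11: register job_A */12 -> active={job_A:*/12, job_C:*/12}
  job_A: interval 12, next fire after T=169 is 180
  job_C: interval 12, next fire after T=169 is 180
Earliest fire time = 180 (job job_A)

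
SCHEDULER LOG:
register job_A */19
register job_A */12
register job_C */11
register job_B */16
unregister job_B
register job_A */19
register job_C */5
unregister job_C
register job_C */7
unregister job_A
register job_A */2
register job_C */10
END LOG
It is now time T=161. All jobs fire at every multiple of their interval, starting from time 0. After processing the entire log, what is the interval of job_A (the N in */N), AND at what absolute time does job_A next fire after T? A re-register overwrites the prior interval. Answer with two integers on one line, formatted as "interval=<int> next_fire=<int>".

Answer: interval=2 next_fire=162

Derivation:
Op 1: register job_A */19 -> active={job_A:*/19}
Op 2: register job_A */12 -> active={job_A:*/12}
Op 3: register job_C */11 -> active={job_A:*/12, job_C:*/11}
Op 4: register job_B */16 -> active={job_A:*/12, job_B:*/16, job_C:*/11}
Op 5: unregister job_B -> active={job_A:*/12, job_C:*/11}
Op 6: register job_A */19 -> active={job_A:*/19, job_C:*/11}
Op 7: register job_C */5 -> active={job_A:*/19, job_C:*/5}
Op 8: unregister job_C -> active={job_A:*/19}
Op 9: register job_C */7 -> active={job_A:*/19, job_C:*/7}
Op 10: unregister job_A -> active={job_C:*/7}
Op 11: register job_A */2 -> active={job_A:*/2, job_C:*/7}
Op 12: register job_C */10 -> active={job_A:*/2, job_C:*/10}
Final interval of job_A = 2
Next fire of job_A after T=161: (161//2+1)*2 = 162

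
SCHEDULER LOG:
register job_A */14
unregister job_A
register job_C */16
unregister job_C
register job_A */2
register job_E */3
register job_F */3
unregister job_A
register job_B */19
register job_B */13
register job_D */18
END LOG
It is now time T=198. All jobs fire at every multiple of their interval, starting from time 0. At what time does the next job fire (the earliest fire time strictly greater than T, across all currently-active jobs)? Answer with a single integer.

Op 1: register job_A */14 -> active={job_A:*/14}
Op 2: unregister job_A -> active={}
Op 3: register job_C */16 -> active={job_C:*/16}
Op 4: unregister job_C -> active={}
Op 5: register job_A */2 -> active={job_A:*/2}
Op 6: register job_E */3 -> active={job_A:*/2, job_E:*/3}
Op 7: register job_F */3 -> active={job_A:*/2, job_E:*/3, job_F:*/3}
Op 8: unregister job_A -> active={job_E:*/3, job_F:*/3}
Op 9: register job_B */19 -> active={job_B:*/19, job_E:*/3, job_F:*/3}
Op 10: register job_B */13 -> active={job_B:*/13, job_E:*/3, job_F:*/3}
Op 11: register job_D */18 -> active={job_B:*/13, job_D:*/18, job_E:*/3, job_F:*/3}
  job_B: interval 13, next fire after T=198 is 208
  job_D: interval 18, next fire after T=198 is 216
  job_E: interval 3, next fire after T=198 is 201
  job_F: interval 3, next fire after T=198 is 201
Earliest fire time = 201 (job job_E)

Answer: 201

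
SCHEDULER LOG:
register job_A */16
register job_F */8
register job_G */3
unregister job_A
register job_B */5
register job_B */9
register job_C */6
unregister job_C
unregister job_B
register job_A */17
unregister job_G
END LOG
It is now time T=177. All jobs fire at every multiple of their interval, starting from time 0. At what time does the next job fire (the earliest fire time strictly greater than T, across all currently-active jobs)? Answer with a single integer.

Answer: 184

Derivation:
Op 1: register job_A */16 -> active={job_A:*/16}
Op 2: register job_F */8 -> active={job_A:*/16, job_F:*/8}
Op 3: register job_G */3 -> active={job_A:*/16, job_F:*/8, job_G:*/3}
Op 4: unregister job_A -> active={job_F:*/8, job_G:*/3}
Op 5: register job_B */5 -> active={job_B:*/5, job_F:*/8, job_G:*/3}
Op 6: register job_B */9 -> active={job_B:*/9, job_F:*/8, job_G:*/3}
Op 7: register job_C */6 -> active={job_B:*/9, job_C:*/6, job_F:*/8, job_G:*/3}
Op 8: unregister job_C -> active={job_B:*/9, job_F:*/8, job_G:*/3}
Op 9: unregister job_B -> active={job_F:*/8, job_G:*/3}
Op 10: register job_A */17 -> active={job_A:*/17, job_F:*/8, job_G:*/3}
Op 11: unregister job_G -> active={job_A:*/17, job_F:*/8}
  job_A: interval 17, next fire after T=177 is 187
  job_F: interval 8, next fire after T=177 is 184
Earliest fire time = 184 (job job_F)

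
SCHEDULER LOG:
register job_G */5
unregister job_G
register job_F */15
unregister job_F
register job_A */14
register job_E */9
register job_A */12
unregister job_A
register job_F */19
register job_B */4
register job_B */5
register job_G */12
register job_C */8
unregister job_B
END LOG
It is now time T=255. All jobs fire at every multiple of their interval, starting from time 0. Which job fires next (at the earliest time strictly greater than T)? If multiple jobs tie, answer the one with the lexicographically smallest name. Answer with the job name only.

Answer: job_C

Derivation:
Op 1: register job_G */5 -> active={job_G:*/5}
Op 2: unregister job_G -> active={}
Op 3: register job_F */15 -> active={job_F:*/15}
Op 4: unregister job_F -> active={}
Op 5: register job_A */14 -> active={job_A:*/14}
Op 6: register job_E */9 -> active={job_A:*/14, job_E:*/9}
Op 7: register job_A */12 -> active={job_A:*/12, job_E:*/9}
Op 8: unregister job_A -> active={job_E:*/9}
Op 9: register job_F */19 -> active={job_E:*/9, job_F:*/19}
Op 10: register job_B */4 -> active={job_B:*/4, job_E:*/9, job_F:*/19}
Op 11: register job_B */5 -> active={job_B:*/5, job_E:*/9, job_F:*/19}
Op 12: register job_G */12 -> active={job_B:*/5, job_E:*/9, job_F:*/19, job_G:*/12}
Op 13: register job_C */8 -> active={job_B:*/5, job_C:*/8, job_E:*/9, job_F:*/19, job_G:*/12}
Op 14: unregister job_B -> active={job_C:*/8, job_E:*/9, job_F:*/19, job_G:*/12}
  job_C: interval 8, next fire after T=255 is 256
  job_E: interval 9, next fire after T=255 is 261
  job_F: interval 19, next fire after T=255 is 266
  job_G: interval 12, next fire after T=255 is 264
Earliest = 256, winner (lex tiebreak) = job_C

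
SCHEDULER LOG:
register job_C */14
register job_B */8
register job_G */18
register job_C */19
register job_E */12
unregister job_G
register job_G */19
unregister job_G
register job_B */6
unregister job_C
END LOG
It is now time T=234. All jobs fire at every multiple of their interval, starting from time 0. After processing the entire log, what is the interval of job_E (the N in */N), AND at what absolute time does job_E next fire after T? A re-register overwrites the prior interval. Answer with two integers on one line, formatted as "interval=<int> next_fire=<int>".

Op 1: register job_C */14 -> active={job_C:*/14}
Op 2: register job_B */8 -> active={job_B:*/8, job_C:*/14}
Op 3: register job_G */18 -> active={job_B:*/8, job_C:*/14, job_G:*/18}
Op 4: register job_C */19 -> active={job_B:*/8, job_C:*/19, job_G:*/18}
Op 5: register job_E */12 -> active={job_B:*/8, job_C:*/19, job_E:*/12, job_G:*/18}
Op 6: unregister job_G -> active={job_B:*/8, job_C:*/19, job_E:*/12}
Op 7: register job_G */19 -> active={job_B:*/8, job_C:*/19, job_E:*/12, job_G:*/19}
Op 8: unregister job_G -> active={job_B:*/8, job_C:*/19, job_E:*/12}
Op 9: register job_B */6 -> active={job_B:*/6, job_C:*/19, job_E:*/12}
Op 10: unregister job_C -> active={job_B:*/6, job_E:*/12}
Final interval of job_E = 12
Next fire of job_E after T=234: (234//12+1)*12 = 240

Answer: interval=12 next_fire=240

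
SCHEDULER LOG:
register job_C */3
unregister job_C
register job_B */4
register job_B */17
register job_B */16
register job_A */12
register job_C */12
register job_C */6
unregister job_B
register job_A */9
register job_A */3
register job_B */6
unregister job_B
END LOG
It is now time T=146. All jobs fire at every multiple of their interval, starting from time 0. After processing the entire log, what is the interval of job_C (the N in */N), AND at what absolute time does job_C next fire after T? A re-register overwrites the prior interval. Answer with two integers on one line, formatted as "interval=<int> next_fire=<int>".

Op 1: register job_C */3 -> active={job_C:*/3}
Op 2: unregister job_C -> active={}
Op 3: register job_B */4 -> active={job_B:*/4}
Op 4: register job_B */17 -> active={job_B:*/17}
Op 5: register job_B */16 -> active={job_B:*/16}
Op 6: register job_A */12 -> active={job_A:*/12, job_B:*/16}
Op 7: register job_C */12 -> active={job_A:*/12, job_B:*/16, job_C:*/12}
Op 8: register job_C */6 -> active={job_A:*/12, job_B:*/16, job_C:*/6}
Op 9: unregister job_B -> active={job_A:*/12, job_C:*/6}
Op 10: register job_A */9 -> active={job_A:*/9, job_C:*/6}
Op 11: register job_A */3 -> active={job_A:*/3, job_C:*/6}
Op 12: register job_B */6 -> active={job_A:*/3, job_B:*/6, job_C:*/6}
Op 13: unregister job_B -> active={job_A:*/3, job_C:*/6}
Final interval of job_C = 6
Next fire of job_C after T=146: (146//6+1)*6 = 150

Answer: interval=6 next_fire=150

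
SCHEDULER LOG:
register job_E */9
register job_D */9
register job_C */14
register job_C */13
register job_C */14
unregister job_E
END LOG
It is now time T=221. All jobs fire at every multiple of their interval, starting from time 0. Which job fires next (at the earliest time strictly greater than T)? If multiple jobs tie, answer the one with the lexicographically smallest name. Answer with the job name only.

Answer: job_C

Derivation:
Op 1: register job_E */9 -> active={job_E:*/9}
Op 2: register job_D */9 -> active={job_D:*/9, job_E:*/9}
Op 3: register job_C */14 -> active={job_C:*/14, job_D:*/9, job_E:*/9}
Op 4: register job_C */13 -> active={job_C:*/13, job_D:*/9, job_E:*/9}
Op 5: register job_C */14 -> active={job_C:*/14, job_D:*/9, job_E:*/9}
Op 6: unregister job_E -> active={job_C:*/14, job_D:*/9}
  job_C: interval 14, next fire after T=221 is 224
  job_D: interval 9, next fire after T=221 is 225
Earliest = 224, winner (lex tiebreak) = job_C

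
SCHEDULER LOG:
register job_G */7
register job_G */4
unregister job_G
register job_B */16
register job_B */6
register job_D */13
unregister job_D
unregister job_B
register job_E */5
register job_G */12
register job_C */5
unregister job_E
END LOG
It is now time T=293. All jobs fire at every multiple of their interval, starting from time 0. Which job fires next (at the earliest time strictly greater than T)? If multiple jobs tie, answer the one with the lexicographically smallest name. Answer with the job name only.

Answer: job_C

Derivation:
Op 1: register job_G */7 -> active={job_G:*/7}
Op 2: register job_G */4 -> active={job_G:*/4}
Op 3: unregister job_G -> active={}
Op 4: register job_B */16 -> active={job_B:*/16}
Op 5: register job_B */6 -> active={job_B:*/6}
Op 6: register job_D */13 -> active={job_B:*/6, job_D:*/13}
Op 7: unregister job_D -> active={job_B:*/6}
Op 8: unregister job_B -> active={}
Op 9: register job_E */5 -> active={job_E:*/5}
Op 10: register job_G */12 -> active={job_E:*/5, job_G:*/12}
Op 11: register job_C */5 -> active={job_C:*/5, job_E:*/5, job_G:*/12}
Op 12: unregister job_E -> active={job_C:*/5, job_G:*/12}
  job_C: interval 5, next fire after T=293 is 295
  job_G: interval 12, next fire after T=293 is 300
Earliest = 295, winner (lex tiebreak) = job_C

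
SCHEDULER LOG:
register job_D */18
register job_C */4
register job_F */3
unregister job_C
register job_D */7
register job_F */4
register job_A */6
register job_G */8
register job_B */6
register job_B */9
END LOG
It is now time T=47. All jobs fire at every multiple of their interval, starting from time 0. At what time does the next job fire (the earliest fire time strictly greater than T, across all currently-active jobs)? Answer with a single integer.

Op 1: register job_D */18 -> active={job_D:*/18}
Op 2: register job_C */4 -> active={job_C:*/4, job_D:*/18}
Op 3: register job_F */3 -> active={job_C:*/4, job_D:*/18, job_F:*/3}
Op 4: unregister job_C -> active={job_D:*/18, job_F:*/3}
Op 5: register job_D */7 -> active={job_D:*/7, job_F:*/3}
Op 6: register job_F */4 -> active={job_D:*/7, job_F:*/4}
Op 7: register job_A */6 -> active={job_A:*/6, job_D:*/7, job_F:*/4}
Op 8: register job_G */8 -> active={job_A:*/6, job_D:*/7, job_F:*/4, job_G:*/8}
Op 9: register job_B */6 -> active={job_A:*/6, job_B:*/6, job_D:*/7, job_F:*/4, job_G:*/8}
Op 10: register job_B */9 -> active={job_A:*/6, job_B:*/9, job_D:*/7, job_F:*/4, job_G:*/8}
  job_A: interval 6, next fire after T=47 is 48
  job_B: interval 9, next fire after T=47 is 54
  job_D: interval 7, next fire after T=47 is 49
  job_F: interval 4, next fire after T=47 is 48
  job_G: interval 8, next fire after T=47 is 48
Earliest fire time = 48 (job job_A)

Answer: 48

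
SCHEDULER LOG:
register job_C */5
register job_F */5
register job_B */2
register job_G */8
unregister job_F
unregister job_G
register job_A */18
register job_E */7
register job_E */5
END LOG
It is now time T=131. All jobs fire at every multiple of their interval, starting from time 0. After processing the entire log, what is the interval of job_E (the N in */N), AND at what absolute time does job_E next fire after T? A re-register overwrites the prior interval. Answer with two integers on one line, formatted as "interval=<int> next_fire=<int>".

Op 1: register job_C */5 -> active={job_C:*/5}
Op 2: register job_F */5 -> active={job_C:*/5, job_F:*/5}
Op 3: register job_B */2 -> active={job_B:*/2, job_C:*/5, job_F:*/5}
Op 4: register job_G */8 -> active={job_B:*/2, job_C:*/5, job_F:*/5, job_G:*/8}
Op 5: unregister job_F -> active={job_B:*/2, job_C:*/5, job_G:*/8}
Op 6: unregister job_G -> active={job_B:*/2, job_C:*/5}
Op 7: register job_A */18 -> active={job_A:*/18, job_B:*/2, job_C:*/5}
Op 8: register job_E */7 -> active={job_A:*/18, job_B:*/2, job_C:*/5, job_E:*/7}
Op 9: register job_E */5 -> active={job_A:*/18, job_B:*/2, job_C:*/5, job_E:*/5}
Final interval of job_E = 5
Next fire of job_E after T=131: (131//5+1)*5 = 135

Answer: interval=5 next_fire=135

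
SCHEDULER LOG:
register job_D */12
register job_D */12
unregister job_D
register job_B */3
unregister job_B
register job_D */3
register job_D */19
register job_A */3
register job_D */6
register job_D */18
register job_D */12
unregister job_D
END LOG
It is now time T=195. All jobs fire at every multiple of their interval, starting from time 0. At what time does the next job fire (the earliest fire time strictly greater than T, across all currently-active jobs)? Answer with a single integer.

Answer: 198

Derivation:
Op 1: register job_D */12 -> active={job_D:*/12}
Op 2: register job_D */12 -> active={job_D:*/12}
Op 3: unregister job_D -> active={}
Op 4: register job_B */3 -> active={job_B:*/3}
Op 5: unregister job_B -> active={}
Op 6: register job_D */3 -> active={job_D:*/3}
Op 7: register job_D */19 -> active={job_D:*/19}
Op 8: register job_A */3 -> active={job_A:*/3, job_D:*/19}
Op 9: register job_D */6 -> active={job_A:*/3, job_D:*/6}
Op 10: register job_D */18 -> active={job_A:*/3, job_D:*/18}
Op 11: register job_D */12 -> active={job_A:*/3, job_D:*/12}
Op 12: unregister job_D -> active={job_A:*/3}
  job_A: interval 3, next fire after T=195 is 198
Earliest fire time = 198 (job job_A)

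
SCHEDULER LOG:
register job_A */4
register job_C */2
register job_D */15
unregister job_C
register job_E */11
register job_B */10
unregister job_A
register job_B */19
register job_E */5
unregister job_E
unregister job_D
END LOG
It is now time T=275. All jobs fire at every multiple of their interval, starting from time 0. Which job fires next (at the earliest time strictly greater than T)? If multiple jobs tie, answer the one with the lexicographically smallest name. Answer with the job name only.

Answer: job_B

Derivation:
Op 1: register job_A */4 -> active={job_A:*/4}
Op 2: register job_C */2 -> active={job_A:*/4, job_C:*/2}
Op 3: register job_D */15 -> active={job_A:*/4, job_C:*/2, job_D:*/15}
Op 4: unregister job_C -> active={job_A:*/4, job_D:*/15}
Op 5: register job_E */11 -> active={job_A:*/4, job_D:*/15, job_E:*/11}
Op 6: register job_B */10 -> active={job_A:*/4, job_B:*/10, job_D:*/15, job_E:*/11}
Op 7: unregister job_A -> active={job_B:*/10, job_D:*/15, job_E:*/11}
Op 8: register job_B */19 -> active={job_B:*/19, job_D:*/15, job_E:*/11}
Op 9: register job_E */5 -> active={job_B:*/19, job_D:*/15, job_E:*/5}
Op 10: unregister job_E -> active={job_B:*/19, job_D:*/15}
Op 11: unregister job_D -> active={job_B:*/19}
  job_B: interval 19, next fire after T=275 is 285
Earliest = 285, winner (lex tiebreak) = job_B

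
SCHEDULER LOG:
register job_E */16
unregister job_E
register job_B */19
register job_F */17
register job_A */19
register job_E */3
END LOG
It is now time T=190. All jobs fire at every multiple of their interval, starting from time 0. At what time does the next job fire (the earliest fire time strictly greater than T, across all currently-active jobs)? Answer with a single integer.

Answer: 192

Derivation:
Op 1: register job_E */16 -> active={job_E:*/16}
Op 2: unregister job_E -> active={}
Op 3: register job_B */19 -> active={job_B:*/19}
Op 4: register job_F */17 -> active={job_B:*/19, job_F:*/17}
Op 5: register job_A */19 -> active={job_A:*/19, job_B:*/19, job_F:*/17}
Op 6: register job_E */3 -> active={job_A:*/19, job_B:*/19, job_E:*/3, job_F:*/17}
  job_A: interval 19, next fire after T=190 is 209
  job_B: interval 19, next fire after T=190 is 209
  job_E: interval 3, next fire after T=190 is 192
  job_F: interval 17, next fire after T=190 is 204
Earliest fire time = 192 (job job_E)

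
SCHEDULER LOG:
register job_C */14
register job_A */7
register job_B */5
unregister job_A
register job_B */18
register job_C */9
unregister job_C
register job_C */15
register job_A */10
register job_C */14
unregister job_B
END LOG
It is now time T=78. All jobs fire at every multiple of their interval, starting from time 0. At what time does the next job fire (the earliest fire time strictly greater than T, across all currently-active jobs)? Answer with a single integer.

Answer: 80

Derivation:
Op 1: register job_C */14 -> active={job_C:*/14}
Op 2: register job_A */7 -> active={job_A:*/7, job_C:*/14}
Op 3: register job_B */5 -> active={job_A:*/7, job_B:*/5, job_C:*/14}
Op 4: unregister job_A -> active={job_B:*/5, job_C:*/14}
Op 5: register job_B */18 -> active={job_B:*/18, job_C:*/14}
Op 6: register job_C */9 -> active={job_B:*/18, job_C:*/9}
Op 7: unregister job_C -> active={job_B:*/18}
Op 8: register job_C */15 -> active={job_B:*/18, job_C:*/15}
Op 9: register job_A */10 -> active={job_A:*/10, job_B:*/18, job_C:*/15}
Op 10: register job_C */14 -> active={job_A:*/10, job_B:*/18, job_C:*/14}
Op 11: unregister job_B -> active={job_A:*/10, job_C:*/14}
  job_A: interval 10, next fire after T=78 is 80
  job_C: interval 14, next fire after T=78 is 84
Earliest fire time = 80 (job job_A)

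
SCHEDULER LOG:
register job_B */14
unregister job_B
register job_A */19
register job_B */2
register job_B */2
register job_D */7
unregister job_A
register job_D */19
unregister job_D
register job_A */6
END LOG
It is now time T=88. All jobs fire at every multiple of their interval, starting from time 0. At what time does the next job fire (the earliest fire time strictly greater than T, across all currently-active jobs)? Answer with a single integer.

Answer: 90

Derivation:
Op 1: register job_B */14 -> active={job_B:*/14}
Op 2: unregister job_B -> active={}
Op 3: register job_A */19 -> active={job_A:*/19}
Op 4: register job_B */2 -> active={job_A:*/19, job_B:*/2}
Op 5: register job_B */2 -> active={job_A:*/19, job_B:*/2}
Op 6: register job_D */7 -> active={job_A:*/19, job_B:*/2, job_D:*/7}
Op 7: unregister job_A -> active={job_B:*/2, job_D:*/7}
Op 8: register job_D */19 -> active={job_B:*/2, job_D:*/19}
Op 9: unregister job_D -> active={job_B:*/2}
Op 10: register job_A */6 -> active={job_A:*/6, job_B:*/2}
  job_A: interval 6, next fire after T=88 is 90
  job_B: interval 2, next fire after T=88 is 90
Earliest fire time = 90 (job job_A)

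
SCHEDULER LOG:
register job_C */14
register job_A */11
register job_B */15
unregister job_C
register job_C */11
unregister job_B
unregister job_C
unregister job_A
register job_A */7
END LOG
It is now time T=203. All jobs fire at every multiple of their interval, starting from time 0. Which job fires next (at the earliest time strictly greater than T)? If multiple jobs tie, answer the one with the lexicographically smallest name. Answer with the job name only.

Answer: job_A

Derivation:
Op 1: register job_C */14 -> active={job_C:*/14}
Op 2: register job_A */11 -> active={job_A:*/11, job_C:*/14}
Op 3: register job_B */15 -> active={job_A:*/11, job_B:*/15, job_C:*/14}
Op 4: unregister job_C -> active={job_A:*/11, job_B:*/15}
Op 5: register job_C */11 -> active={job_A:*/11, job_B:*/15, job_C:*/11}
Op 6: unregister job_B -> active={job_A:*/11, job_C:*/11}
Op 7: unregister job_C -> active={job_A:*/11}
Op 8: unregister job_A -> active={}
Op 9: register job_A */7 -> active={job_A:*/7}
  job_A: interval 7, next fire after T=203 is 210
Earliest = 210, winner (lex tiebreak) = job_A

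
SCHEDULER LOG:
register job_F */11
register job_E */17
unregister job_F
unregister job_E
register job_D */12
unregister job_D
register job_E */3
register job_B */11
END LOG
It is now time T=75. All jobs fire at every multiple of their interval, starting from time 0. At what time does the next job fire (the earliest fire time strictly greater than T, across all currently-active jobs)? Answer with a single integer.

Answer: 77

Derivation:
Op 1: register job_F */11 -> active={job_F:*/11}
Op 2: register job_E */17 -> active={job_E:*/17, job_F:*/11}
Op 3: unregister job_F -> active={job_E:*/17}
Op 4: unregister job_E -> active={}
Op 5: register job_D */12 -> active={job_D:*/12}
Op 6: unregister job_D -> active={}
Op 7: register job_E */3 -> active={job_E:*/3}
Op 8: register job_B */11 -> active={job_B:*/11, job_E:*/3}
  job_B: interval 11, next fire after T=75 is 77
  job_E: interval 3, next fire after T=75 is 78
Earliest fire time = 77 (job job_B)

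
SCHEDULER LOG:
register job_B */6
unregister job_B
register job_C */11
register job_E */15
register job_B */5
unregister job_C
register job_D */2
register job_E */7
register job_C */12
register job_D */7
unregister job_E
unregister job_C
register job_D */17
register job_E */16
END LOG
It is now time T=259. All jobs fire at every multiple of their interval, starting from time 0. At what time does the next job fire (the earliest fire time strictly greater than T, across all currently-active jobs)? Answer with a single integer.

Answer: 260

Derivation:
Op 1: register job_B */6 -> active={job_B:*/6}
Op 2: unregister job_B -> active={}
Op 3: register job_C */11 -> active={job_C:*/11}
Op 4: register job_E */15 -> active={job_C:*/11, job_E:*/15}
Op 5: register job_B */5 -> active={job_B:*/5, job_C:*/11, job_E:*/15}
Op 6: unregister job_C -> active={job_B:*/5, job_E:*/15}
Op 7: register job_D */2 -> active={job_B:*/5, job_D:*/2, job_E:*/15}
Op 8: register job_E */7 -> active={job_B:*/5, job_D:*/2, job_E:*/7}
Op 9: register job_C */12 -> active={job_B:*/5, job_C:*/12, job_D:*/2, job_E:*/7}
Op 10: register job_D */7 -> active={job_B:*/5, job_C:*/12, job_D:*/7, job_E:*/7}
Op 11: unregister job_E -> active={job_B:*/5, job_C:*/12, job_D:*/7}
Op 12: unregister job_C -> active={job_B:*/5, job_D:*/7}
Op 13: register job_D */17 -> active={job_B:*/5, job_D:*/17}
Op 14: register job_E */16 -> active={job_B:*/5, job_D:*/17, job_E:*/16}
  job_B: interval 5, next fire after T=259 is 260
  job_D: interval 17, next fire after T=259 is 272
  job_E: interval 16, next fire after T=259 is 272
Earliest fire time = 260 (job job_B)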